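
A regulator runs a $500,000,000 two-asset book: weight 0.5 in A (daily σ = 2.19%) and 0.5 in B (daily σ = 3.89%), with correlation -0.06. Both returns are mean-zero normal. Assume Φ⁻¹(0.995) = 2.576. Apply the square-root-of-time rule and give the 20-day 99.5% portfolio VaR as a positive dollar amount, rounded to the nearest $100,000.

σ_p = √(0.5²·2.19² + 0.5²·3.89² + 2·-0.06·0.5·0.5·2.19·3.89) = 2.174%.
σ_{20d} = 2.174% × √20 = 9.722%.
VaR = 2.576 × 9.722% = 25.044%; on $500,000,000 that is $125,220,000.

$125,200,000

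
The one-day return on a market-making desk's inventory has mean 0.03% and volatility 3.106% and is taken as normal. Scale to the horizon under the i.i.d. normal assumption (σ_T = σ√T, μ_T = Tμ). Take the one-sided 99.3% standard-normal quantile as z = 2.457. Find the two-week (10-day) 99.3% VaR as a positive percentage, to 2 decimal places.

23.83%

σ_{10d} = 3.106% × √10 = 9.822%; μ_{10d} = 10 × 0.03% = 0.300%.
VaR = −(0.300%) + 2.457 × 9.822% = 23.833%.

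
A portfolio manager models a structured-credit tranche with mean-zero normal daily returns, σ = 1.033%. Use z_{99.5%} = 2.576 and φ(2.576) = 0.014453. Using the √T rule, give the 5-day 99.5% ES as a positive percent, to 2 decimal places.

6.68%

σ_{5d} = 1.033% × √5 = 2.310%.
ES multiplier = φ(z)/(1−α) = 0.014453/0.005 = 2.891.
ES = 2.310% × 2.891 = 6.678%.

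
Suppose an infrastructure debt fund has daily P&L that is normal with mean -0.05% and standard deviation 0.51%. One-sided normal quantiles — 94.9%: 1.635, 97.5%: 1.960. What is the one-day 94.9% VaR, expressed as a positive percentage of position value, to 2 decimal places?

0.88%

VaR = −μ + z·σ = −(-0.05%) + 1.635 × 0.51% = 0.884%.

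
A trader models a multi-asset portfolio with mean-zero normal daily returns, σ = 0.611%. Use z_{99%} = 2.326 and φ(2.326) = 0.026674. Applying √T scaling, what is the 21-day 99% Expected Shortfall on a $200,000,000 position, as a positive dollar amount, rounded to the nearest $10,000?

σ_{21d} = 0.611% × √21 = 2.800%.
ES multiplier = φ(z)/(1−α) = 0.026674/0.01 = 2.667.
ES = 2.800% × 2.667 = 7.468%; on $200,000,000: $14,936,000.

$14,940,000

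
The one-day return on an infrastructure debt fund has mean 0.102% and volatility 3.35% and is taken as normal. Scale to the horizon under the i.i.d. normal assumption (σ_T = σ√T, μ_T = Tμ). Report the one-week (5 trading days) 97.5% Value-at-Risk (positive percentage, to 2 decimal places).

14.17%

At 97.5%, z = 1.960.
σ_{5d} = 3.35% × √5 = 7.491%; μ_{5d} = 5 × 0.102% = 0.510%.
VaR = −(0.510%) + 1.960 × 7.491% = 14.172%.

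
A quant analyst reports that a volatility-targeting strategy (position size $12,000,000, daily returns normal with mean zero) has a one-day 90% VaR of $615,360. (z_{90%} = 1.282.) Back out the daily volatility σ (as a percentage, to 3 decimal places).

VaR as a fraction: $615,360 / $12,000,000 = 5.128%.
σ = VaR / z = 5.128% / 1.282 = 4.000%.

4.000%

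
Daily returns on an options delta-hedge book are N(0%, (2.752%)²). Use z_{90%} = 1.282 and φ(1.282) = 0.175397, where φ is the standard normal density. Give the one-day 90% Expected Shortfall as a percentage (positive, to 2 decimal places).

4.83%

Tail multiplier: φ(z)/(1−α) = 0.175397 / 0.1 = 1.754.
ES = 2.752% × 1.754 = 4.827%.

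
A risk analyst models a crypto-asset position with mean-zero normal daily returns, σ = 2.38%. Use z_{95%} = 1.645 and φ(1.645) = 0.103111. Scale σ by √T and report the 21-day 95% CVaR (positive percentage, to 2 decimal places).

σ_{21d} = 2.38% × √21 = 10.907%.
ES multiplier = φ(z)/(1−α) = 0.103111/0.05 = 2.062.
ES = 10.907% × 2.062 = 22.490%.

22.49%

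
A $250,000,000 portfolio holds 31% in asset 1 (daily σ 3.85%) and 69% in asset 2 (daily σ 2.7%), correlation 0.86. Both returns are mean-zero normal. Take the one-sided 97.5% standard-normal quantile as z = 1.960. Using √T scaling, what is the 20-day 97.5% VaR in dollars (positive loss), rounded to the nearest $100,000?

σ_p = √(0.31²·3.85² + 0.69²·2.7² + 2·0.86·0.31·0.69·3.85·2.7) = 2.953%.
σ_{20d} = 2.953% × √20 = 13.206%.
VaR = 1.960 × 13.206% = 25.884%; on $250,000,000 that is $64,710,000.

$64,700,000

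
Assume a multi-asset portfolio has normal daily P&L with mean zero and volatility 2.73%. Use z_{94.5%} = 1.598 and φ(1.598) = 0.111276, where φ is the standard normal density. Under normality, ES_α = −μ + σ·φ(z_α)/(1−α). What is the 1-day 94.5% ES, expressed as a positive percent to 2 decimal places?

Tail multiplier: φ(z)/(1−α) = 0.111276 / 0.055 = 2.023.
ES = 2.73% × 2.023 = 5.523%.

5.52%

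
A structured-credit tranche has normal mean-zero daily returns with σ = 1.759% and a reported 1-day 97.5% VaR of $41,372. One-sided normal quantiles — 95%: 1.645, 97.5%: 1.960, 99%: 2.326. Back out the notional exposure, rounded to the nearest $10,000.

VaR as a fraction of value: z·σ = 1.960 × 1.759% = 3.44764%.
Position = $41,372 / 0.0344764 = $1,200,009.

$1,200,000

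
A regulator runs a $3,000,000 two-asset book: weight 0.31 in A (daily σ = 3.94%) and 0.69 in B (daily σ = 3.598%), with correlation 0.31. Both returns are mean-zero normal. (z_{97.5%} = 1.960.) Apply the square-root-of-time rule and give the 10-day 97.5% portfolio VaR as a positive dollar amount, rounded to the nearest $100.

σ_p = √(0.31²·3.94² + 0.69²·3.598² + 2·0.31·0.31·0.69·3.94·3.598) = 3.088%.
σ_{10d} = 3.088% × √10 = 9.765%.
VaR = 1.960 × 9.765% = 19.139%; on $3,000,000 that is $574,170.

$574,200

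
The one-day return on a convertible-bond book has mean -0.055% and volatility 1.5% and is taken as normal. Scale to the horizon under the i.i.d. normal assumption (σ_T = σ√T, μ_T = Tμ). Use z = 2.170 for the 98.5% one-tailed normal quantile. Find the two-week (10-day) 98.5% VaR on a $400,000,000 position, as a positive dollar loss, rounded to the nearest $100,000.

$43,400,000

σ_{10d} = 1.5% × √10 = 4.743%; μ_{10d} = 10 × -0.055% = -0.550%.
VaR = −(-0.550%) + 2.170 × 4.743% = 10.842%.
On $400,000,000: 0.10842 × $400,000,000 = $43,368,000.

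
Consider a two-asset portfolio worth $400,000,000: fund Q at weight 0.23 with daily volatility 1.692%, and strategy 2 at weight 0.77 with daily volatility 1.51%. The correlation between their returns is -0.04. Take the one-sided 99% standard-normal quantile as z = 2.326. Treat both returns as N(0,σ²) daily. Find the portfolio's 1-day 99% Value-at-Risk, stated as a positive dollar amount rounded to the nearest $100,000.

$11,300,000

σ_p² = 0.23²·1.692² + 0.77²·1.51² + 2·-0.04·0.23·0.77·1.692·1.51 = 1.4671 (%²).
σ_p = √1.4671 = 1.211%.
VaR = 2.326 × 1.211% = 2.817%; on $400,000,000 that is $11,268,000.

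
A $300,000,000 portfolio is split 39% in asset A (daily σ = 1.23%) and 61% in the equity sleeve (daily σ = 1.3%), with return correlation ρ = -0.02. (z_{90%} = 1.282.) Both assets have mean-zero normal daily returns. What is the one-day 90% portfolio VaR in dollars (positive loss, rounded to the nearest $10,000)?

σ_p² = 0.39²·1.23² + 0.61²·1.3² + 2·-0.02·0.39·0.61·1.23·1.3 = 0.8437 (%²).
σ_p = √0.8437 = 0.919%.
VaR = 1.282 × 0.919% = 1.178%; on $300,000,000 that is $3,534,000.

$3,530,000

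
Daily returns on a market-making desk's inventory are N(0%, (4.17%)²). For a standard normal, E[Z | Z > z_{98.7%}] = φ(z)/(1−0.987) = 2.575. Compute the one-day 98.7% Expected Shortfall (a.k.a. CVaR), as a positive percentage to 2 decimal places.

ES = 4.17% × 2.575 = 10.738%.

10.74%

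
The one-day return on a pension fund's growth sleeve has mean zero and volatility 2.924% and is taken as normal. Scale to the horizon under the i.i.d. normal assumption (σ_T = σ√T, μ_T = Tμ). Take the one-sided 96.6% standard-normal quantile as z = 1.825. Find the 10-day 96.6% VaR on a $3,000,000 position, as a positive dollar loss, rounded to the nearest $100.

σ_{10d} = 2.924% × √10 = 9.246%.
VaR = 1.825 × 9.246% = 16.874%.
On $3,000,000: 0.16874 × $3,000,000 = $506,220.

$506,200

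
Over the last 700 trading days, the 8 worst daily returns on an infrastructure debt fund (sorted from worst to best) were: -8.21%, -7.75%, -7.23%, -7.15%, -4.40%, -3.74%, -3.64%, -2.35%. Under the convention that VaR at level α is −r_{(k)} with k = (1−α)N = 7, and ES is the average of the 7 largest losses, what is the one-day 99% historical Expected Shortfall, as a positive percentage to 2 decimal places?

The 7 worst returns sum to -42.12%.
ES = −(-42.12%) / 7 = 6.0171…% ≈ 6.02%.

6.02%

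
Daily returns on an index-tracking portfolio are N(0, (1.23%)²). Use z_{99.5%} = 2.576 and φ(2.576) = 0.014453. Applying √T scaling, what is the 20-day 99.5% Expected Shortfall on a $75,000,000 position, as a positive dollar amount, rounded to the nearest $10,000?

$11,930,000

σ_{20d} = 1.23% × √20 = 5.501%.
ES multiplier = φ(z)/(1−α) = 0.014453/0.005 = 2.891.
ES = 5.501% × 2.891 = 15.903%; on $75,000,000: $11,927,250.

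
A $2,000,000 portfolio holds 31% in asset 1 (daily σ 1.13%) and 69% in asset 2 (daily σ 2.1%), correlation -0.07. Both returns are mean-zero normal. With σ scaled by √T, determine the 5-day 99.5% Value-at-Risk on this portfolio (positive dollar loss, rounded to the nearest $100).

σ_p = √(0.31²·1.13² + 0.69²·2.1² + 2·-0.07·0.31·0.69·1.13·2.1) = 1.467%.
σ_{5d} = 1.467% × √5 = 3.280%.
z(99.5%) = 2.576.
VaR = 2.576 × 3.280% = 8.449%; on $2,000,000 that is $168,980.

$169,000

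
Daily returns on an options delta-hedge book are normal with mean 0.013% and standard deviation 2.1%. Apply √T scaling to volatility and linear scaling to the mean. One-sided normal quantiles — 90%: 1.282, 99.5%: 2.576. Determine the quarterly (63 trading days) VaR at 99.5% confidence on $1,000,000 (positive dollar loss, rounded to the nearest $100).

σ_{63d} = 2.1% × √63 = 16.668%; μ_{63d} = 63 × 0.013% = 0.819%.
VaR = −(0.819%) + 2.576 × 16.668% = 42.118%.
On $1,000,000: 0.42118 × $1,000,000 = $421,180.

$421,200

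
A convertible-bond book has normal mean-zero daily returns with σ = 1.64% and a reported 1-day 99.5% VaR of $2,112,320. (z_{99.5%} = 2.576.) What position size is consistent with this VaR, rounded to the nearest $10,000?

$50,000,000

VaR as a fraction of value: z·σ = 2.576 × 1.64% = 4.22464%.
Position = $2,112,320 / 0.0422464 = $50,000,000.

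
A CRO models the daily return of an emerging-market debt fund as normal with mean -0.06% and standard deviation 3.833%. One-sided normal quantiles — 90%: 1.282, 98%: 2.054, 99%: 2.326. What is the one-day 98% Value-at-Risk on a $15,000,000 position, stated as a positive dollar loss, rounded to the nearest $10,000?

$1,190,000

VaR = −μ + z·σ = −(-0.06%) + 2.054 × 3.833% = 7.933%.
On $15,000,000: 0.07933 × $15,000,000 = $1,189,950.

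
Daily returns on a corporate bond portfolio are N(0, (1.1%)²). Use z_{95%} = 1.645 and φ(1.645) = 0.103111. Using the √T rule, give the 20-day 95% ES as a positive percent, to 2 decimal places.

10.14%

σ_{20d} = 1.1% × √20 = 4.919%.
ES multiplier = φ(z)/(1−α) = 0.103111/0.05 = 2.062.
ES = 4.919% × 2.062 = 10.143%.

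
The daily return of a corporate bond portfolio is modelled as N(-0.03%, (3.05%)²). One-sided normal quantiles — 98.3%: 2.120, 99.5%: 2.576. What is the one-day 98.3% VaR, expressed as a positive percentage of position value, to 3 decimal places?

6.496%

VaR = −μ + z·σ = −(-0.03%) + 2.120 × 3.05% = 6.496%.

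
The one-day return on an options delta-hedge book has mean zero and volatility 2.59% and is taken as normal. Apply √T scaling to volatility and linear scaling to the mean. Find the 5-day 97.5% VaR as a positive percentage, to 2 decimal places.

At 97.5%, z = 1.960.
σ_{5d} = 2.59% × √5 = 5.791%.
VaR = 1.960 × 5.791% = 11.350%.

11.35%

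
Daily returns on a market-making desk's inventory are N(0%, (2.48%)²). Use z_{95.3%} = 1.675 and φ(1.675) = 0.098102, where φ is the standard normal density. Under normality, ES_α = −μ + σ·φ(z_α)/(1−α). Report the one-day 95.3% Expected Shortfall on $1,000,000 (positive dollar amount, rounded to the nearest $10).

$51,760

Tail multiplier: φ(z)/(1−α) = 0.098102 / 0.047 = 2.087.
ES = 2.48% × 2.087 = 5.176%.
On $1,000,000: 0.05176 × $1,000,000 = $51,760.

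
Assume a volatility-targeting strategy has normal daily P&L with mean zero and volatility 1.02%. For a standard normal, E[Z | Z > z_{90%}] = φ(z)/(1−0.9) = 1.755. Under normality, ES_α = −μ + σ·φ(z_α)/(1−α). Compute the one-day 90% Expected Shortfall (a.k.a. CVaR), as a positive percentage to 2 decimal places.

1.79%

ES = 1.02% × 1.755 = 1.790%.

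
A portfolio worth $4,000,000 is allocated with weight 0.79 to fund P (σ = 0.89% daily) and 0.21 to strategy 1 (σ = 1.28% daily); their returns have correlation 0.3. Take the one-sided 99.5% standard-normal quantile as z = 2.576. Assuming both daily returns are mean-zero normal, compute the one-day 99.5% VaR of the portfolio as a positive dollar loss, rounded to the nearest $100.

σ_p² = 0.79²·0.89² + 0.21²·1.28² + 2·0.3·0.79·0.21·0.89·1.28 = 0.6800 (%²).
σ_p = √0.6800 = 0.825%.
VaR = 2.576 × 0.825% = 2.125%; on $4,000,000 that is $85,000.

$85,000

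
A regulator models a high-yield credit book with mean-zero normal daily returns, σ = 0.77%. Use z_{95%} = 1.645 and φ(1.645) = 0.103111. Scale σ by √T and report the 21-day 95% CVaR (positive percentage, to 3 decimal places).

7.277%

σ_{21d} = 0.77% × √21 = 3.529%.
ES multiplier = φ(z)/(1−α) = 0.103111/0.05 = 2.062.
ES = 3.529% × 2.062 = 7.277%.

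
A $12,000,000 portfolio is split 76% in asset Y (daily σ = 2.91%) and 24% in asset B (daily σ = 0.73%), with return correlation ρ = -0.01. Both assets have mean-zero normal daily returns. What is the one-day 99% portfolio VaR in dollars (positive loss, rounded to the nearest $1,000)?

$619,000

σ_p² = 0.76²·2.91² + 0.24²·0.73² + 2·-0.01·0.76·0.24·2.91·0.73 = 4.9141 (%²).
σ_p = √4.9141 = 2.217%.
At 99%, z = 2.326.
VaR = 2.326 × 2.217% = 5.157%; on $12,000,000 that is $618,840.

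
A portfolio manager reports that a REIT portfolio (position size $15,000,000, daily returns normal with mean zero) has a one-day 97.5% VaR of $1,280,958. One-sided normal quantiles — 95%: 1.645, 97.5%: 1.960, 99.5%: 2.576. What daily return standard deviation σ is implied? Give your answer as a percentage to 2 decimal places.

VaR as a fraction: $1,280,958 / $15,000,000 = 8.540%.
σ = VaR / z = 8.540% / 1.960 = 4.357%.

4.36%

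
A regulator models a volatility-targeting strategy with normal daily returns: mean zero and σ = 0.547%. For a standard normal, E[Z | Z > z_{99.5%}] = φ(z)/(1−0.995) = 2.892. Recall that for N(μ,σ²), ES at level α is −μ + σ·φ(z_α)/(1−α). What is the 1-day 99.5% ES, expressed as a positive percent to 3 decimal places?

ES = 0.547% × 2.892 = 1.582%.

1.582%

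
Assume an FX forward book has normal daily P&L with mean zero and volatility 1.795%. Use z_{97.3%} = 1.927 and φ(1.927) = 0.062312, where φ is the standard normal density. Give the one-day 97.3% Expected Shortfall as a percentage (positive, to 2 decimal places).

4.14%

Tail multiplier: φ(z)/(1−α) = 0.062312 / 0.027 = 2.308.
ES = 1.795% × 2.308 = 4.143%.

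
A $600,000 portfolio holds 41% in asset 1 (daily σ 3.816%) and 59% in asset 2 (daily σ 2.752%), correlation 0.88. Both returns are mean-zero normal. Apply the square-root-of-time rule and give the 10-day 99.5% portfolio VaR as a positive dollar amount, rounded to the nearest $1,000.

σ_p = √(0.41²·3.816² + 0.59²·2.752² + 2·0.88·0.41·0.59·3.816·2.752) = 3.091%.
σ_{10d} = 3.091% × √10 = 9.775%.
z(99.5%) = 2.576.
VaR = 2.576 × 9.775% = 25.180%; on $600,000 that is $151,080.

$151,000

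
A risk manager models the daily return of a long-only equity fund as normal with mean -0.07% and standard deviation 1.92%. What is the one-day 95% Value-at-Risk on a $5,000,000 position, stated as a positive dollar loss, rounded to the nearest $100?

At 95% one-sided, z = 1.645.
VaR = −μ + z·σ = −(-0.07%) + 1.645 × 1.92% = 3.228%.
On $5,000,000: 0.03228 × $5,000,000 = $161,400.

$161,400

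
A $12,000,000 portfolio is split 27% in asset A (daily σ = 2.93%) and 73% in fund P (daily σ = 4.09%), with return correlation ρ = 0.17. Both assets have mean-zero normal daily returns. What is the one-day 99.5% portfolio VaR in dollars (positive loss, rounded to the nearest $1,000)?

$994,000

σ_p² = 0.27²·2.93² + 0.73²·4.09² + 2·0.17·0.27·0.73·2.93·4.09 = 10.3433 (%²).
σ_p = √10.3433 = 3.216%.
At 99.5%, z = 2.576.
VaR = 2.576 × 3.216% = 8.284%; on $12,000,000 that is $994,080.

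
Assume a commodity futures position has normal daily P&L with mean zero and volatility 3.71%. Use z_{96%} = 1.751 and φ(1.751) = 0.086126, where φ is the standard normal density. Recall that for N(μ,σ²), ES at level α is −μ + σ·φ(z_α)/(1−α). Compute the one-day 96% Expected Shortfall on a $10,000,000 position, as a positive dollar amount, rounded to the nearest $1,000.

$799,000

Tail multiplier: φ(z)/(1−α) = 0.086126 / 0.04 = 2.153.
ES = 3.71% × 2.153 = 7.988%.
On $10,000,000: 0.07988 × $10,000,000 = $798,800.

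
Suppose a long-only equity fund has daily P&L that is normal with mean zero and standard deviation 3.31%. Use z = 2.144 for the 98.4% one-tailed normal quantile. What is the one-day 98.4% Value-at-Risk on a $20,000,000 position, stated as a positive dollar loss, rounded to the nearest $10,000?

$1,420,000

VaR = z·σ = 2.144 × 3.31% = 7.097%.
On $20,000,000: 0.07097 × $20,000,000 = $1,419,400.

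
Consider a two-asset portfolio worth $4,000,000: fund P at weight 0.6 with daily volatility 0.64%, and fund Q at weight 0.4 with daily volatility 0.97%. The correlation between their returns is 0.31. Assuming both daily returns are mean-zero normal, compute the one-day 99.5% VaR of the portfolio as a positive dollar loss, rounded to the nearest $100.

σ_p² = 0.6²·0.64² + 0.4²·0.97² + 2·0.31·0.6·0.4·0.64·0.97 = 0.3904 (%²).
σ_p = √0.3904 = 0.625%.
At 99.5%, z = 2.576.
VaR = 2.576 × 0.625% = 1.610%; on $4,000,000 that is $64,400.

$64,400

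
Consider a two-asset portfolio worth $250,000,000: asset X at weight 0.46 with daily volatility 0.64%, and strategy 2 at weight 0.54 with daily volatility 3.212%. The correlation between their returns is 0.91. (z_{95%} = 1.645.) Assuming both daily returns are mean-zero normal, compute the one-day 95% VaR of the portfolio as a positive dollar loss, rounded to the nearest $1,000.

$8,250,000

σ_p² = 0.46²·0.64² + 0.54²·3.212² + 2·0.91·0.46·0.54·0.64·3.212 = 4.0244 (%²).
σ_p = √4.0244 = 2.006%.
VaR = 1.645 × 2.006% = 3.300%; on $250,000,000 that is $8,250,000.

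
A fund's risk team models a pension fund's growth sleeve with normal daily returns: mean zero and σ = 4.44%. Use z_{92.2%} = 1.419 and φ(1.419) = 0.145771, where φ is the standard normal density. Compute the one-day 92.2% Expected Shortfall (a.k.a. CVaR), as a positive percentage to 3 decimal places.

Tail multiplier: φ(z)/(1−α) = 0.145771 / 0.078 = 1.869.
ES = 4.44% × 1.869 = 8.298%.

8.298%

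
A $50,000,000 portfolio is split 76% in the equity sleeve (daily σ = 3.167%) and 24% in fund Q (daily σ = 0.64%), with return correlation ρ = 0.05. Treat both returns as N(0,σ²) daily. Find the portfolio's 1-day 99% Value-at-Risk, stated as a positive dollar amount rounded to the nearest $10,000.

σ_p² = 0.76²·3.167² + 0.24²·0.64² + 2·0.05·0.76·0.24·3.167·0.64 = 5.8538 (%²).
σ_p = √5.8538 = 2.419%.
At 99%, z = 2.326.
VaR = 2.326 × 2.419% = 5.627%; on $50,000,000 that is $2,813,500.

$2,810,000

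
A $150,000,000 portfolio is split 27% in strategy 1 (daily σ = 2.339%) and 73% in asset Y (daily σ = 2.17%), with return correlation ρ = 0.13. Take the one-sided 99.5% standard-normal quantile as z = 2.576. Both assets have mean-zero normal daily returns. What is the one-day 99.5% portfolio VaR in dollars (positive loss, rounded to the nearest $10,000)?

$6,880,000

σ_p² = 0.27²·2.339² + 0.73²·2.17² + 2·0.13·0.27·0.73·2.339·2.17 = 3.1683 (%²).
σ_p = √3.1683 = 1.780%.
VaR = 2.576 × 1.780% = 4.585%; on $150,000,000 that is $6,877,500.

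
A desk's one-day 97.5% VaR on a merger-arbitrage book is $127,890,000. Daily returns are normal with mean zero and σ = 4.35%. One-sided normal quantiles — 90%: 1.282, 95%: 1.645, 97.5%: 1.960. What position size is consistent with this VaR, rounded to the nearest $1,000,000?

$1,500,000,000

VaR as a fraction of value: z·σ = 1.960 × 4.35% = 8.526%.
Position = $127,890,000 / 0.08526 = $1,500,000,000.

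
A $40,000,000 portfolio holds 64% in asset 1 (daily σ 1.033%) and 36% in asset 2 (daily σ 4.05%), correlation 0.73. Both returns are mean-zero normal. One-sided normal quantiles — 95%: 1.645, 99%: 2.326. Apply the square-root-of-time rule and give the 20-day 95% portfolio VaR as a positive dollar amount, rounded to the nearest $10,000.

$5,860,000

σ_p = √(0.64²·1.033² + 0.36²·4.05² + 2·0.73·0.64·0.36·1.033·4.05) = 1.993%.
σ_{20d} = 1.993% × √20 = 8.913%.
VaR = 1.645 × 8.913% = 14.662%; on $40,000,000 that is $5,864,800.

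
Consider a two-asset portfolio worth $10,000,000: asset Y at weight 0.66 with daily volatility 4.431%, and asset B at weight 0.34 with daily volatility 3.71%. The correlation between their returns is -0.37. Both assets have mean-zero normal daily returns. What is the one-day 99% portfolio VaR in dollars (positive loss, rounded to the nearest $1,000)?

σ_p² = 0.66²·4.431² + 0.34²·3.71² + 2·-0.37·0.66·0.34·4.431·3.71 = 7.4138 (%²).
σ_p = √7.4138 = 2.723%.
At 99%, z = 2.326.
VaR = 2.326 × 2.723% = 6.334%; on $10,000,000 that is $633,400.

$633,000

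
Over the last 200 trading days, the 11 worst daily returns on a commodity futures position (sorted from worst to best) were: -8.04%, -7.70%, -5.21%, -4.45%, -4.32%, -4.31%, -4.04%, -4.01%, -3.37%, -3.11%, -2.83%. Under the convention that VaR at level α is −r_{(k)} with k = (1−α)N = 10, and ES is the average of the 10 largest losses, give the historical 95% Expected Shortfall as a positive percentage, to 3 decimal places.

The 10 worst returns sum to -48.56%.
ES = −(-48.56%) / 10 = 4.856%.

4.856%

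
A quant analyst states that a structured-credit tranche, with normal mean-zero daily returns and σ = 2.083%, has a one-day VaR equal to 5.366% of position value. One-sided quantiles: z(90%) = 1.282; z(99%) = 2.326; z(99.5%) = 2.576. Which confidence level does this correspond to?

99.5%

Implied z = VaR/σ = 5.366 / 2.083 = 2.576.
This matches z(99.5%) = 2.576.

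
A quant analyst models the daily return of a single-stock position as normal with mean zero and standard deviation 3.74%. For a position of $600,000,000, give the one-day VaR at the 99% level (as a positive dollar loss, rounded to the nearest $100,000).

$52,200,000

At 99% one-sided, z = 2.326.
VaR = z·σ = 2.326 × 3.74% = 8.699%.
On $600,000,000: 0.08699 × $600,000,000 = $52,194,000.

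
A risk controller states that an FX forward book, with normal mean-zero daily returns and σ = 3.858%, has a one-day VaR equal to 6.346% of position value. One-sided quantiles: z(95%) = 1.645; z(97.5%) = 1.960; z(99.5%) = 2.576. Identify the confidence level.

Implied z = VaR/σ = 6.346 / 3.858 = 1.645.
This matches z(95%) = 1.645.

95%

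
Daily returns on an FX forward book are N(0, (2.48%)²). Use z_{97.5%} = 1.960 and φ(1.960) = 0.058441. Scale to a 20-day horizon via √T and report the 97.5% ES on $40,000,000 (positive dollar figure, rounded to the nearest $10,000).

$10,370,000

σ_{20d} = 2.48% × √20 = 11.091%.
ES multiplier = φ(z)/(1−α) = 0.058441/0.025 = 2.338.
ES = 11.091% × 2.338 = 25.931%; on $40,000,000: $10,372,400.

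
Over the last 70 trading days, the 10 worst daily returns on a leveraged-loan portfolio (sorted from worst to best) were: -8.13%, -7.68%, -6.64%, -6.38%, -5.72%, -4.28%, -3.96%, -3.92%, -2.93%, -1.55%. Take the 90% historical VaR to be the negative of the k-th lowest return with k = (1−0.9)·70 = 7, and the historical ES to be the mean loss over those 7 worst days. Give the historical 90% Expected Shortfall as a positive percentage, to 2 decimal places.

The 7 worst returns sum to -42.79%.
ES = −(-42.79%) / 7 = 6.1128…% ≈ 6.11%.

6.11%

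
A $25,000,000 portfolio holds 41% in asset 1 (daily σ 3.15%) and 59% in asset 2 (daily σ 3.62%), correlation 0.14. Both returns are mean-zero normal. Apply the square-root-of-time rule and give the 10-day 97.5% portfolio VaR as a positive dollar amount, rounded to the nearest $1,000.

σ_p = √(0.41²·3.15² + 0.59²·3.62² + 2·0.14·0.41·0.59·3.15·3.62) = 2.646%.
σ_{10d} = 2.646% × √10 = 8.367%.
z(97.5%) = 1.960.
VaR = 1.960 × 8.367% = 16.399%; on $25,000,000 that is $4,099,750.

$4,100,000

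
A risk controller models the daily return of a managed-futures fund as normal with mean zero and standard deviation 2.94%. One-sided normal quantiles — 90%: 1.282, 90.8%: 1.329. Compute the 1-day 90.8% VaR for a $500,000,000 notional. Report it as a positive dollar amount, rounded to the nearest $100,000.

VaR = z·σ = 1.329 × 2.94% = 3.907%.
On $500,000,000: 0.03907 × $500,000,000 = $19,535,000.

$19,500,000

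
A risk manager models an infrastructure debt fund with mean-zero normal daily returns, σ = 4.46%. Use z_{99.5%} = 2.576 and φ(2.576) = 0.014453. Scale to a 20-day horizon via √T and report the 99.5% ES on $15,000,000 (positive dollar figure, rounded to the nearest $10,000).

$8,650,000

σ_{20d} = 4.46% × √20 = 19.946%.
ES multiplier = φ(z)/(1−α) = 0.014453/0.005 = 2.891.
ES = 19.946% × 2.891 = 57.664%; on $15,000,000: $8,649,600.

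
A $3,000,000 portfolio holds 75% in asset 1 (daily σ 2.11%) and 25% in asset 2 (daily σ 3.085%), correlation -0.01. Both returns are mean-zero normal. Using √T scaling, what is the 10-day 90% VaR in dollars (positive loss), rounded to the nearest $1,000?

$213,000

σ_p = √(0.75²·2.11² + 0.25²·3.085² + 2·-0.01·0.75·0.25·2.11·3.085) = 1.753%.
σ_{10d} = 1.753% × √10 = 5.543%.
z(90%) = 1.282.
VaR = 1.282 × 5.543% = 7.106%; on $3,000,000 that is $213,180.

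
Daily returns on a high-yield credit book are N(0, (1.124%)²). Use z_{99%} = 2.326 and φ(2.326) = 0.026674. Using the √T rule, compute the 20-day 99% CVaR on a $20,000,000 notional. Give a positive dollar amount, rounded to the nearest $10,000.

$2,680,000

σ_{20d} = 1.124% × √20 = 5.027%.
ES multiplier = φ(z)/(1−α) = 0.026674/0.01 = 2.667.
ES = 5.027% × 2.667 = 13.407%; on $20,000,000: $2,681,400.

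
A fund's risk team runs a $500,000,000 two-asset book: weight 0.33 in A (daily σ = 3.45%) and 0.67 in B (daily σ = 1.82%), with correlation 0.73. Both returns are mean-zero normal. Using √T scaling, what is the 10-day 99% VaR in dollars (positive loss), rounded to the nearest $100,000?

σ_p = √(0.33²·3.45² + 0.67²·1.82² + 2·0.73·0.33·0.67·3.45·1.82) = 2.193%.
σ_{10d} = 2.193% × √10 = 6.935%.
z(99%) = 2.326.
VaR = 2.326 × 6.935% = 16.131%; on $500,000,000 that is $80,655,000.

$80,700,000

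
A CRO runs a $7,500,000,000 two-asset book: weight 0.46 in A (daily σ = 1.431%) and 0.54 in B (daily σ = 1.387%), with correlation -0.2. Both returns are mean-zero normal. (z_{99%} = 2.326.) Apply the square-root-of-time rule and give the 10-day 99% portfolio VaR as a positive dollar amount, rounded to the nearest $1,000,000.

σ_p = √(0.46²·1.431² + 0.54²·1.387² + 2·-0.2·0.46·0.54·1.431·1.387) = 0.893%.
σ_{10d} = 0.893% × √10 = 2.824%.
VaR = 2.326 × 2.824% = 6.569%; on $7,500,000,000 that is $492,675,000.

$493,000,000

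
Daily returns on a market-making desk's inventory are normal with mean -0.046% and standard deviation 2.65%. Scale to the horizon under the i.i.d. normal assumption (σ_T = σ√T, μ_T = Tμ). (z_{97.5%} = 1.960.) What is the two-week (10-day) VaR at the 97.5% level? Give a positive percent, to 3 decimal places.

σ_{10d} = 2.65% × √10 = 8.380%; μ_{10d} = 10 × -0.046% = -0.460%.
VaR = −(-0.460%) + 1.960 × 8.380% = 16.885%.

16.885%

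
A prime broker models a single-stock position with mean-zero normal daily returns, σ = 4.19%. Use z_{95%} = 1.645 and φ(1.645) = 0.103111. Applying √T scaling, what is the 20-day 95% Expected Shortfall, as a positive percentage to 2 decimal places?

38.64%

σ_{20d} = 4.19% × √20 = 18.738%.
ES multiplier = φ(z)/(1−α) = 0.103111/0.05 = 2.062.
ES = 18.738% × 2.062 = 38.638%.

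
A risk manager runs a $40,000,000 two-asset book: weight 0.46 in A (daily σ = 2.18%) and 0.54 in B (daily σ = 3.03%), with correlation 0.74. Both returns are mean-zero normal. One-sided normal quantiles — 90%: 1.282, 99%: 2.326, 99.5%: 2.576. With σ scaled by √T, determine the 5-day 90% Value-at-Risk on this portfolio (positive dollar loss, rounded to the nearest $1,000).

σ_p = √(0.46²·2.18² + 0.54²·3.03² + 2·0.74·0.46·0.54·2.18·3.03) = 2.472%.
σ_{5d} = 2.472% × √5 = 5.528%.
VaR = 1.282 × 5.528% = 7.087%; on $40,000,000 that is $2,834,800.

$2,835,000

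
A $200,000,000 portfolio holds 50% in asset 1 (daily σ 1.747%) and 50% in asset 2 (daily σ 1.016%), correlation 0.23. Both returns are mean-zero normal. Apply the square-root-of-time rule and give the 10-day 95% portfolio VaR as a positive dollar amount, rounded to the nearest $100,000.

σ_p = √(0.5²·1.747² + 0.5²·1.016² + 2·0.23·0.5·0.5·1.747·1.016) = 1.107%.
σ_{10d} = 1.107% × √10 = 3.501%.
z(95%) = 1.645.
VaR = 1.645 × 3.501% = 5.759%; on $200,000,000 that is $11,518,000.

$11,500,000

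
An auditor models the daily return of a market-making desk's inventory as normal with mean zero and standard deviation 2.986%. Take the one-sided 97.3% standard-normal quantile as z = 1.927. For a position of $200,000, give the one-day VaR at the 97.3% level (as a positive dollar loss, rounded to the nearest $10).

$11,510

VaR = z·σ = 1.927 × 2.986% = 5.754%.
On $200,000: 0.05754 × $200,000 = $11,508.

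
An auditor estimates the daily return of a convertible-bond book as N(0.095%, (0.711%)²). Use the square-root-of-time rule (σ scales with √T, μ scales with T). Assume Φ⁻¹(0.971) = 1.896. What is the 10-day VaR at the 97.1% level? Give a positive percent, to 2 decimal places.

3.31%

σ_{10d} = 0.711% × √10 = 2.248%; μ_{10d} = 10 × 0.095% = 0.950%.
VaR = −(0.950%) + 1.896 × 2.248% = 3.312%.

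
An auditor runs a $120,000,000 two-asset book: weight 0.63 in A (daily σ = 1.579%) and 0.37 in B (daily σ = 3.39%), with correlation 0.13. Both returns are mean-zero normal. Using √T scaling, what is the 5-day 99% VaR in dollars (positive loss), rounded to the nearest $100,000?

σ_p = √(0.63²·1.579² + 0.37²·3.39² + 2·0.13·0.63·0.37·1.579·3.39) = 1.699%.
σ_{5d} = 1.699% × √5 = 3.799%.
z(99%) = 2.326.
VaR = 2.326 × 3.799% = 8.836%; on $120,000,000 that is $10,603,200.

$10,600,000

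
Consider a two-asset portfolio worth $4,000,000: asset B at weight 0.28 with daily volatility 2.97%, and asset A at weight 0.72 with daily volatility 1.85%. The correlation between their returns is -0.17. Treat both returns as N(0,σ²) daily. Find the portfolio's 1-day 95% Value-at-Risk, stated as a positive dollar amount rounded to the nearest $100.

$95,100

σ_p² = 0.28²·2.97² + 0.72²·1.85² + 2·-0.17·0.28·0.72·2.97·1.85 = 2.0892 (%²).
σ_p = √2.0892 = 1.445%.
At 95%, z = 1.645.
VaR = 1.645 × 1.445% = 2.377%; on $4,000,000 that is $95,080.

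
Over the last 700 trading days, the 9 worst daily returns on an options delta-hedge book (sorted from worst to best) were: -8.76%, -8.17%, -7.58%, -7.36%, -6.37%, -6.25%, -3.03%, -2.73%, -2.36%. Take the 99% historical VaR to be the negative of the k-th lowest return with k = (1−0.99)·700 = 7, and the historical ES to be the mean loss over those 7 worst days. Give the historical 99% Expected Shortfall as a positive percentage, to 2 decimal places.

The 7 worst returns sum to -47.52%.
ES = −(-47.52%) / 7 = 6.7885…% ≈ 6.79%.

6.79%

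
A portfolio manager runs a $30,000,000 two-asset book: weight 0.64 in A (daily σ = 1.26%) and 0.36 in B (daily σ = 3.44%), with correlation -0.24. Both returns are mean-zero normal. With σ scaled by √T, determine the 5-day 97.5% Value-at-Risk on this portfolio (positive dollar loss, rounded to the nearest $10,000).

$1,720,000

σ_p = √(0.64²·1.26² + 0.36²·3.44² + 2·-0.24·0.64·0.36·1.26·3.44) = 1.306%.
σ_{5d} = 1.306% × √5 = 2.920%.
z(97.5%) = 1.960.
VaR = 1.960 × 2.920% = 5.723%; on $30,000,000 that is $1,716,900.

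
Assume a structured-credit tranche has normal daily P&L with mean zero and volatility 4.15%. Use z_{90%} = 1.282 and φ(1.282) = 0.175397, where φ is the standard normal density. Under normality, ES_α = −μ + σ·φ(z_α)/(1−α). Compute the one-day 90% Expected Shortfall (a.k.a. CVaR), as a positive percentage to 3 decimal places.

Tail multiplier: φ(z)/(1−α) = 0.175397 / 0.1 = 1.754.
ES = 4.15% × 1.754 = 7.279%.

7.279%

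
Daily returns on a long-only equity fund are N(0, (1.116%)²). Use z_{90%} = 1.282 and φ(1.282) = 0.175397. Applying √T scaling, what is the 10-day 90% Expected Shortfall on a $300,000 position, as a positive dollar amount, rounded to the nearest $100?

σ_{10d} = 1.116% × √10 = 3.529%.
ES multiplier = φ(z)/(1−α) = 0.175397/0.1 = 1.754.
ES = 3.529% × 1.754 = 6.190%; on $300,000: $18,570.

$18,600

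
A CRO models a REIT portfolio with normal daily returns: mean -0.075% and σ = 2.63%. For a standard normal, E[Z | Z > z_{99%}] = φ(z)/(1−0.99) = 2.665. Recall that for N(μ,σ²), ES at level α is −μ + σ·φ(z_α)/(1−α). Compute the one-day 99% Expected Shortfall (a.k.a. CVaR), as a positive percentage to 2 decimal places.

ES = −(-0.075%) + 2.63% × 2.665 = 7.084%.

7.08%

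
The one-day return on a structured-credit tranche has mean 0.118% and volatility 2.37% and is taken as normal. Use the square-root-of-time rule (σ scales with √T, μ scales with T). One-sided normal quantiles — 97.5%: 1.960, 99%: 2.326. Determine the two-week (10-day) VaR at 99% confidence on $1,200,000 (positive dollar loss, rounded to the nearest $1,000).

$195,000

σ_{10d} = 2.37% × √10 = 7.495%; μ_{10d} = 10 × 0.118% = 1.180%.
VaR = −(1.180%) + 2.326 × 7.495% = 16.253%.
On $1,200,000: 0.16253 × $1,200,000 = $195,036.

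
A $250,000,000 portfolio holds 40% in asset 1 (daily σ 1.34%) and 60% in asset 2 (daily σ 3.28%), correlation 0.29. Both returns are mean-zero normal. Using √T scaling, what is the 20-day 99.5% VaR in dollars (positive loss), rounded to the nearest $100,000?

$62,900,000

σ_p = √(0.4²·1.34² + 0.6²·3.28² + 2·0.29·0.4·0.6·1.34·3.28) = 2.185%.
σ_{20d} = 2.185% × √20 = 9.772%.
z(99.5%) = 2.576.
VaR = 2.576 × 9.772% = 25.173%; on $250,000,000 that is $62,932,500.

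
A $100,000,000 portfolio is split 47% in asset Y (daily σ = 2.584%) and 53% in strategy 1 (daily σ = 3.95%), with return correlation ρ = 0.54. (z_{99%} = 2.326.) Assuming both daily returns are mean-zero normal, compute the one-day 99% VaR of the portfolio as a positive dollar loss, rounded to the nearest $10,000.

σ_p² = 0.47²·2.584² + 0.53²·3.95² + 2·0.54·0.47·0.53·2.584·3.95 = 8.6036 (%²).
σ_p = √8.6036 = 2.933%.
VaR = 2.326 × 2.933% = 6.822%; on $100,000,000 that is $6,822,000.

$6,820,000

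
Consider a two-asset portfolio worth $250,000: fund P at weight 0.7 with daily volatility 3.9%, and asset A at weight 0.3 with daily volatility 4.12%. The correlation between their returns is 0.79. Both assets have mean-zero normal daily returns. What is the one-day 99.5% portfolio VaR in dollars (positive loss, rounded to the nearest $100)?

σ_p² = 0.7²·3.9² + 0.3²·4.12² + 2·0.79·0.7·0.3·3.9·4.12 = 14.3120 (%²).
σ_p = √14.3120 = 3.783%.
At 99.5%, z = 2.576.
VaR = 2.576 × 3.783% = 9.745%; on $250,000 that is $24,362.

$24,400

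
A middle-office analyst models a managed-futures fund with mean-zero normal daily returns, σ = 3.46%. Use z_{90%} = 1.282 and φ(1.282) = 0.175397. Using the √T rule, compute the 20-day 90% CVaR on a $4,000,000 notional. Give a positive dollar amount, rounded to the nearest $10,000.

σ_{20d} = 3.46% × √20 = 15.474%.
ES multiplier = φ(z)/(1−α) = 0.175397/0.1 = 1.754.
ES = 15.474% × 1.754 = 27.141%; on $4,000,000: $1,085,640.

$1,090,000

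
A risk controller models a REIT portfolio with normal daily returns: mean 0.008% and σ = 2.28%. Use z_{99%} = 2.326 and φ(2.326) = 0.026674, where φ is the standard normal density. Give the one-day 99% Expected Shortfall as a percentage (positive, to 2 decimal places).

Tail multiplier: φ(z)/(1−α) = 0.026674 / 0.01 = 2.667.
ES = −(0.008%) + 2.28% × 2.667 = 6.073%.

6.07%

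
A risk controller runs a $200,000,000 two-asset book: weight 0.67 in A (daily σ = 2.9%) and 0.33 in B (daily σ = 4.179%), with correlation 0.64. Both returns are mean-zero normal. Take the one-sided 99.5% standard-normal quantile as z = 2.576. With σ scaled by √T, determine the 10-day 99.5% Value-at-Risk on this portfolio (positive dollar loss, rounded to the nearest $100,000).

σ_p = √(0.67²·2.9² + 0.33²·4.179² + 2·0.64·0.67·0.33·2.9·4.179) = 3.018%.
σ_{10d} = 3.018% × √10 = 9.544%.
VaR = 2.576 × 9.544% = 24.585%; on $200,000,000 that is $49,170,000.

$49,200,000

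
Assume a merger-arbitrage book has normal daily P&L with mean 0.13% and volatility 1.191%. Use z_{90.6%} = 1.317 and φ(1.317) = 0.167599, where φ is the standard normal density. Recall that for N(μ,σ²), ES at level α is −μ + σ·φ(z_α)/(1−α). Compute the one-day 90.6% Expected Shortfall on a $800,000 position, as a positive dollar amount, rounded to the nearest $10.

$15,950

Tail multiplier: φ(z)/(1−α) = 0.167599 / 0.094 = 1.783.
ES = −(0.13%) + 1.191% × 1.783 = 1.994%.
On $800,000: 0.01994 × $800,000 = $15,952.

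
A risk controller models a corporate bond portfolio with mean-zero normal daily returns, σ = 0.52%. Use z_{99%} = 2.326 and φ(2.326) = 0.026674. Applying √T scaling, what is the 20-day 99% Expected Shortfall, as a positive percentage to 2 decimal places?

σ_{20d} = 0.52% × √20 = 2.326%.
ES multiplier = φ(z)/(1−α) = 0.026674/0.01 = 2.667.
ES = 2.326% × 2.667 = 6.203%.

6.20%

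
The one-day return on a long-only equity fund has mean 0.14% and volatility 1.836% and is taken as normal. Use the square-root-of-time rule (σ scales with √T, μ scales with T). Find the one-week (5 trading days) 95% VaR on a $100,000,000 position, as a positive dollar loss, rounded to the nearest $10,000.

$6,050,000

At 95%, z = 1.645.
σ_{5d} = 1.836% × √5 = 4.105%; μ_{5d} = 5 × 0.14% = 0.700%.
VaR = −(0.700%) + 1.645 × 4.105% = 6.053%.
On $100,000,000: 0.06053 × $100,000,000 = $6,053,000.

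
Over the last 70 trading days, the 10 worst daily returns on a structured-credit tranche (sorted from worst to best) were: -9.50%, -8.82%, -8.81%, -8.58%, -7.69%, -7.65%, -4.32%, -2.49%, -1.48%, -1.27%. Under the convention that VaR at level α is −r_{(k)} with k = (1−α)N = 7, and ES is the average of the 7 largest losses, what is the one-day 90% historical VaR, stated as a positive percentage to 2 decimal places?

4.32%

k = 7; the 7th lowest return is -4.32%, so VaR = 4.32%.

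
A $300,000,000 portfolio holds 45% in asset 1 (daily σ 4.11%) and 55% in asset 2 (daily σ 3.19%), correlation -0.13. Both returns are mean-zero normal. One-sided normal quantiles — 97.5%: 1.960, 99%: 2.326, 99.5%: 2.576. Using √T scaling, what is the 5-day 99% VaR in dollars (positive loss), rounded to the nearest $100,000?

σ_p = √(0.45²·4.11² + 0.55²·3.19² + 2·-0.13·0.45·0.55·4.11·3.19) = 2.378%.
σ_{5d} = 2.378% × √5 = 5.317%.
VaR = 2.326 × 5.317% = 12.367%; on $300,000,000 that is $37,101,000.

$37,100,000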